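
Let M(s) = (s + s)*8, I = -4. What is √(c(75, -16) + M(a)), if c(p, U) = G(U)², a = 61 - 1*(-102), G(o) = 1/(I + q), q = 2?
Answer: √10433/2 ≈ 51.071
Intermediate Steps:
G(o) = -½ (G(o) = 1/(-4 + 2) = 1/(-2) = -½)
a = 163 (a = 61 + 102 = 163)
c(p, U) = ¼ (c(p, U) = (-½)² = ¼)
M(s) = 16*s (M(s) = (2*s)*8 = 16*s)
√(c(75, -16) + M(a)) = √(¼ + 16*163) = √(¼ + 2608) = √(10433/4) = √10433/2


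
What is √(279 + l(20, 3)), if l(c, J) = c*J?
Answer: √339 ≈ 18.412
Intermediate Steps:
l(c, J) = J*c
√(279 + l(20, 3)) = √(279 + 3*20) = √(279 + 60) = √339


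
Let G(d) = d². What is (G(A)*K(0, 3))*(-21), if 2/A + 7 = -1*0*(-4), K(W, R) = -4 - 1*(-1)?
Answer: 36/7 ≈ 5.1429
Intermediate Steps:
K(W, R) = -3 (K(W, R) = -4 + 1 = -3)
A = -2/7 (A = 2/(-7 - 1*0*(-4)) = 2/(-7 + 0*(-4)) = 2/(-7 + 0) = 2/(-7) = 2*(-⅐) = -2/7 ≈ -0.28571)
(G(A)*K(0, 3))*(-21) = ((-2/7)²*(-3))*(-21) = ((4/49)*(-3))*(-21) = -12/49*(-21) = 36/7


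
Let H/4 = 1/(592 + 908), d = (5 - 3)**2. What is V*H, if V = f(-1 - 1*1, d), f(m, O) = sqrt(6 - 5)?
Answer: 1/375 ≈ 0.0026667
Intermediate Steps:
d = 4 (d = 2**2 = 4)
f(m, O) = 1 (f(m, O) = sqrt(1) = 1)
V = 1
H = 1/375 (H = 4/(592 + 908) = 4/1500 = 4*(1/1500) = 1/375 ≈ 0.0026667)
V*H = 1*(1/375) = 1/375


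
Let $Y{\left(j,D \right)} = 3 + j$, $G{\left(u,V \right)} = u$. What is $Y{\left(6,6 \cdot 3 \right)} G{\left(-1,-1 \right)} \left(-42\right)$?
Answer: $378$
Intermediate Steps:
$Y{\left(6,6 \cdot 3 \right)} G{\left(-1,-1 \right)} \left(-42\right) = \left(3 + 6\right) \left(-1\right) \left(-42\right) = 9 \left(-1\right) \left(-42\right) = \left(-9\right) \left(-42\right) = 378$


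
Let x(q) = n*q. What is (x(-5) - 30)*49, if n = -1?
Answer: -1225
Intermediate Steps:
x(q) = -q
(x(-5) - 30)*49 = (-1*(-5) - 30)*49 = (5 - 30)*49 = -25*49 = -1225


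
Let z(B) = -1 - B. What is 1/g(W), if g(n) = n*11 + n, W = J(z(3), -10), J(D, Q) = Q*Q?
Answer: 1/1200 ≈ 0.00083333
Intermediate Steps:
J(D, Q) = Q²
W = 100 (W = (-10)² = 100)
g(n) = 12*n (g(n) = 11*n + n = 12*n)
1/g(W) = 1/(12*100) = 1/1200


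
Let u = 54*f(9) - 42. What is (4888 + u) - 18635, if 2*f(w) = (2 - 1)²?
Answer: -13762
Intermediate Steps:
f(w) = ½ (f(w) = (2 - 1)²/2 = (½)*1² = (½)*1 = ½)
u = -15 (u = 54*(½) - 42 = 27 - 42 = -15)
(4888 + u) - 18635 = (4888 - 15) - 18635 = 4873 - 18635 = -13762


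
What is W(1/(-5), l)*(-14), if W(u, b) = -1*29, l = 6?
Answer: 406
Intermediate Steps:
W(u, b) = -29
W(1/(-5), l)*(-14) = -29*(-14) = 406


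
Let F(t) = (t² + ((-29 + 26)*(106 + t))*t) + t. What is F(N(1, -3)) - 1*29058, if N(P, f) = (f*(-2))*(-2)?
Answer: -25542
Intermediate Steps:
N(P, f) = 4*f (N(P, f) = -2*f*(-2) = 4*f)
F(t) = t + t² + t*(-318 - 3*t) (F(t) = (t² + (-3*(106 + t))*t) + t = (t² + (-318 - 3*t)*t) + t = (t² + t*(-318 - 3*t)) + t = t + t² + t*(-318 - 3*t))
F(N(1, -3)) - 1*29058 = -4*(-3)*(317 + 2*(4*(-3))) - 1*29058 = -1*(-12)*(317 + 2*(-12)) - 29058 = -1*(-12)*(317 - 24) - 29058 = -1*(-12)*293 - 29058 = 3516 - 29058 = -25542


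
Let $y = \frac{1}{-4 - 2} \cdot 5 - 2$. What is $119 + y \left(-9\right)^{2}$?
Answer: $- \frac{221}{2} \approx -110.5$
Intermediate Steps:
$y = - \frac{17}{6}$ ($y = \frac{1}{-6} \cdot 5 - 2 = \left(- \frac{1}{6}\right) 5 - 2 = - \frac{5}{6} - 2 = - \frac{17}{6} \approx -2.8333$)
$119 + y \left(-9\right)^{2} = 119 - \frac{17 \left(-9\right)^{2}}{6} = 119 - \frac{459}{2} = - \frac{221}{2}$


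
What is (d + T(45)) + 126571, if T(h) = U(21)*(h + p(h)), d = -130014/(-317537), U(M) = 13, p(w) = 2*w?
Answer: 40748383076/317537 ≈ 1.2833e+5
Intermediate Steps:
d = 130014/317537 (d = -130014*(-1/317537) = 130014/317537 ≈ 0.40945)
T(h) = 39*h (T(h) = 13*(h + 2*h) = 13*(3*h) = 39*h)
(d + T(45)) + 126571 = (130014/317537 + 39*45) + 126571 = (130014/317537 + 1755) + 126571 = 557407449/317537 + 126571 = 40748383076/317537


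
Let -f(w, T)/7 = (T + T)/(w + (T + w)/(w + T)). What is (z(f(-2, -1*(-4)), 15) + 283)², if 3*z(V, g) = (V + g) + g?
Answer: 874225/9 ≈ 97136.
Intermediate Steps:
f(w, T) = -14*T/(1 + w) (f(w, T) = -7*(T + T)/(w + (T + w)/(w + T)) = -7*2*T/(w + (T + w)/(T + w)) = -7*2*T/(w + 1) = -7*2*T/(1 + w) = -14*T/(1 + w))
z(V, g) = V/3 + 2*g/3 (z(V, g) = ((V + g) + g)/3 = (V + 2*g)/3 = V/3 + 2*g/3)
(z(f(-2, -1*(-4)), 15) + 283)² = (((-14*(-1*(-4))/(1 - 2))/3 + (⅔)*15) + 283)² = (((-14*4/(-1))/3 + 10) + 283)² = (((-14*4*(-1))/3 + 10) + 283)² = (((⅓)*56 + 10) + 283)² = ((56/3 + 10) + 283)² = (86/3 + 283)² = (935/3)² = 874225/9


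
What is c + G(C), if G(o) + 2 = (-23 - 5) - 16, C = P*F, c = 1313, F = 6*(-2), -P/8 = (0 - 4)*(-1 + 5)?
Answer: 1267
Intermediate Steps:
P = 128 (P = -8*(0 - 4)*(-1 + 5) = -(-32)*4 = -8*(-16) = 128)
F = -12
C = -1536 (C = 128*(-12) = -1536)
G(o) = -46 (G(o) = -2 + ((-23 - 5) - 16) = -2 + (-28 - 16) = -2 - 44 = -46)
c + G(C) = 1313 - 46 = 1267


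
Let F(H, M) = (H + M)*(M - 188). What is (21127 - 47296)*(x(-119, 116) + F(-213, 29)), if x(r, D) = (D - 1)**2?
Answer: -1111685289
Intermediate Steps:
F(H, M) = (-188 + M)*(H + M) (F(H, M) = (H + M)*(-188 + M) = (-188 + M)*(H + M))
x(r, D) = (-1 + D)**2
(21127 - 47296)*(x(-119, 116) + F(-213, 29)) = (21127 - 47296)*((-1 + 116)**2 + (29**2 - 188*(-213) - 188*29 - 213*29)) = -26169*(115**2 + (841 + 40044 - 5452 - 6177)) = -26169*(13225 + 29256) = -26169*42481 = -1111685289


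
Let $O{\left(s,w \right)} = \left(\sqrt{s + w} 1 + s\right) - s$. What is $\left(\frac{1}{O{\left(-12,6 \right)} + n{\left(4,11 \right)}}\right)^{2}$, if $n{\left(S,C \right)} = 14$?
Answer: $\frac{1}{\left(14 + i \sqrt{6}\right)^{2}} \approx 0.0046564 - 0.0016809 i$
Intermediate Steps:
$O{\left(s,w \right)} = \sqrt{s + w}$ ($O{\left(s,w \right)} = \left(\sqrt{s + w} + s\right) - s = \left(s + \sqrt{s + w}\right) - s = \sqrt{s + w}$)
$\left(\frac{1}{O{\left(-12,6 \right)} + n{\left(4,11 \right)}}\right)^{2} = \left(\frac{1}{\sqrt{-12 + 6} + 14}\right)^{2} = \left(\frac{1}{\sqrt{-6} + 14}\right)^{2} = \left(\frac{1}{i \sqrt{6} + 14}\right)^{2} = \left(\frac{1}{14 + i \sqrt{6}}\right)^{2} = \frac{1}{\left(14 + i \sqrt{6}\right)^{2}}$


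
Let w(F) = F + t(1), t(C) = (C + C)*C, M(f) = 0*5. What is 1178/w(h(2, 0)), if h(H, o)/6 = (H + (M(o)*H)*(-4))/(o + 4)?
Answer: 1178/5 ≈ 235.60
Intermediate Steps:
M(f) = 0
t(C) = 2*C² (t(C) = (2*C)*C = 2*C²)
h(H, o) = 6*H/(4 + o) (h(H, o) = 6*((H + (0*H)*(-4))/(o + 4)) = 6*((H + 0*(-4))/(4 + o)) = 6*((H + 0)/(4 + o)) = 6*(H/(4 + o)) = 6*H/(4 + o))
w(F) = 2 + F (w(F) = F + 2*1² = F + 2*1 = F + 2 = 2 + F)
1178/w(h(2, 0)) = 1178/(2 + 6*2/(4 + 0)) = 1178/(2 + 6*2/4) = 1178/(2 + 6*2*(¼)) = 1178/(2 + 3) = 1178/5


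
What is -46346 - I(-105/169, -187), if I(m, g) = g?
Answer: -46159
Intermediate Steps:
-46346 - I(-105/169, -187) = -46346 - 1*(-187) = -46346 + 187 = -46159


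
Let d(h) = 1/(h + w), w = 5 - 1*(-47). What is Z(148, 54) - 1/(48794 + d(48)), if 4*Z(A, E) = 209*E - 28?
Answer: 27466148029/9758802 ≈ 2814.5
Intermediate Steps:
w = 52 (w = 5 + 47 = 52)
Z(A, E) = -7 + 209*E/4 (Z(A, E) = (209*E - 28)/4 = (-28 + 209*E)/4 = -7 + 209*E/4)
d(h) = 1/(52 + h) (d(h) = 1/(h + 52) = 1/(52 + h))
Z(148, 54) - 1/(48794 + d(48)) = (-7 + (209/4)*54) - 1/(48794 + 1/(52 + 48)) = (-7 + 5643/2) - 1/(48794 + 1/100) = 5629/2 - 1/(48794 + 1/100) = 5629/2 - 1/4879401/100 = 5629/2 - 1*100/4879401 = 5629/2 - 100/4879401 = 27466148029/9758802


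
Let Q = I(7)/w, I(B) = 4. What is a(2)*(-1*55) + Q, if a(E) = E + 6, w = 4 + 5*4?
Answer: -2639/6 ≈ -439.83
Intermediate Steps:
w = 24 (w = 4 + 20 = 24)
a(E) = 6 + E
Q = 1/6 (Q = 4/24 = 4*(1/24) = 1/6 ≈ 0.16667)
a(2)*(-1*55) + Q = (6 + 2)*(-1*55) + 1/6 = 8*(-55) + 1/6 = -440 + 1/6 = -2639/6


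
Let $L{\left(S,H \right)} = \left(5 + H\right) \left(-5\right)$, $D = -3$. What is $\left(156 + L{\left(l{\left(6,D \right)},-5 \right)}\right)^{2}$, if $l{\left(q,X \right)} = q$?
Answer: $24336$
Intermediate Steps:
$L{\left(S,H \right)} = -25 - 5 H$
$\left(156 + L{\left(l{\left(6,D \right)},-5 \right)}\right)^{2} = \left(156 - 0\right)^{2} = \left(156 + \left(-25 + 25\right)\right)^{2} = \left(156 + 0\right)^{2} = 156^{2} = 24336$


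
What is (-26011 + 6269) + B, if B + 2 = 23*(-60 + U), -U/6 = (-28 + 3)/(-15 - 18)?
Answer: -233514/11 ≈ -21229.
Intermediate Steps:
U = -50/11 (U = -6*(-28 + 3)/(-15 - 18) = -(-150)/(-33) = -(-150)*(-1)/33 = -6*25/33 = -50/11 ≈ -4.5455)
B = -16352/11 (B = -2 + 23*(-60 - 50/11) = -2 + 23*(-710/11) = -2 - 16330/11 = -16352/11 ≈ -1486.5)
(-26011 + 6269) + B = (-26011 + 6269) - 16352/11 = -19742 - 16352/11 = -233514/11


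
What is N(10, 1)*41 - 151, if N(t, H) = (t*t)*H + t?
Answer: 4359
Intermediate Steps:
N(t, H) = t + H*t**2 (N(t, H) = t**2*H + t = H*t**2 + t = t + H*t**2)
N(10, 1)*41 - 151 = (10*(1 + 1*10))*41 - 151 = (10*(1 + 10))*41 - 151 = (10*11)*41 - 151 = 110*41 - 151 = 4510 - 151 = 4359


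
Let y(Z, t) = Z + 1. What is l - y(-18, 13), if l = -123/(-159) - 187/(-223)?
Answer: 219977/11819 ≈ 18.612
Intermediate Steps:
y(Z, t) = 1 + Z
l = 19054/11819 (l = -123*(-1/159) - 187*(-1/223) = 41/53 + 187/223 = 19054/11819 ≈ 1.6122)
l - y(-18, 13) = 19054/11819 - (1 - 18) = 19054/11819 - 1*(-17) = 19054/11819 + 17 = 219977/11819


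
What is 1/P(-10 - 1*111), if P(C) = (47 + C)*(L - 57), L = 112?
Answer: -1/4070 ≈ -0.00024570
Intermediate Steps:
P(C) = 2585 + 55*C (P(C) = (47 + C)*(112 - 57) = (47 + C)*55 = 2585 + 55*C)
1/P(-10 - 1*111) = 1/(2585 + 55*(-10 - 1*111)) = 1/(2585 + 55*(-10 - 111)) = 1/(2585 + 55*(-121)) = 1/(2585 - 6655) = 1/(-4070) = -1/4070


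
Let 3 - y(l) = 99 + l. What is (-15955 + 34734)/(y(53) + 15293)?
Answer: 18779/15144 ≈ 1.2400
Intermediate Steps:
y(l) = -96 - l (y(l) = 3 - (99 + l) = 3 + (-99 - l) = -96 - l)
(-15955 + 34734)/(y(53) + 15293) = (-15955 + 34734)/((-96 - 1*53) + 15293) = 18779/((-96 - 53) + 15293) = 18779/(-149 + 15293) = 18779/15144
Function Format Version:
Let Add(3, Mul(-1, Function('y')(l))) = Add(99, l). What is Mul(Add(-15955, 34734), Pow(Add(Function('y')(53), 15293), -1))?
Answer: Rational(18779, 15144) ≈ 1.2400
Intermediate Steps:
Function('y')(l) = Add(-96, Mul(-1, l)) (Function('y')(l) = Add(3, Mul(-1, Add(99, l))) = Add(3, Add(-99, Mul(-1, l))) = Add(-96, Mul(-1, l)))
Mul(Add(-15955, 34734), Pow(Add(Function('y')(53), 15293), -1)) = Mul(Add(-15955, 34734), Pow(Add(Add(-96, Mul(-1, 53)), 15293), -1)) = Mul(18779, Pow(Add(Add(-96, -53), 15293), -1)) = Mul(18779, Pow(Add(-149, 15293), -1)) = Mul(18779, Pow(15144, -1)) = Mul(18779, Rational(1, 15144)) = Rational(18779, 15144)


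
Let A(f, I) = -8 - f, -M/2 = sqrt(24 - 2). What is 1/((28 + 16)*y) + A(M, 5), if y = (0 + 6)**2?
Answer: -12671/1584 + 2*sqrt(22) ≈ 1.3815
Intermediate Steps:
M = -2*sqrt(22) (M = -2*sqrt(24 - 2) = -2*sqrt(22) ≈ -9.3808)
y = 36 (y = 6**2 = 36)
1/((28 + 16)*y) + A(M, 5) = 1/((28 + 16)*36) + (-8 - (-2)*sqrt(22)) = 1/(44*36) + (-8 + 2*sqrt(22)) = 1/1584 + (-8 + 2*sqrt(22)) = -12671/1584 + 2*sqrt(22)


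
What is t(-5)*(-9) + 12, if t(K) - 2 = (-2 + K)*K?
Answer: -321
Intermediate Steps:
t(K) = 2 + K*(-2 + K) (t(K) = 2 + (-2 + K)*K = 2 + K*(-2 + K))
t(-5)*(-9) + 12 = (2 + (-5)² - 2*(-5))*(-9) + 12 = (2 + 25 + 10)*(-9) + 12 = 37*(-9) + 12 = -333 + 12 = -321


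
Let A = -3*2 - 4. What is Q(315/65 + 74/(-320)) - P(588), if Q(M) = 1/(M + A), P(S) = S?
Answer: -6588268/11201 ≈ -588.19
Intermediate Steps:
A = -10 (A = -6 - 4 = -10)
Q(M) = 1/(-10 + M) (Q(M) = 1/(M - 10) = 1/(-10 + M))
Q(315/65 + 74/(-320)) - P(588) = 1/(-10 + (315/65 + 74/(-320))) - 1*588 = 1/(-10 + (315*(1/65) + 74*(-1/320))) - 588 = 1/(-10 + (63/13 - 37/160)) - 588 = 1/(-10 + 9599/2080) - 588 = 1/(-11201/2080) - 588 = -2080/11201 - 588 = -6588268/11201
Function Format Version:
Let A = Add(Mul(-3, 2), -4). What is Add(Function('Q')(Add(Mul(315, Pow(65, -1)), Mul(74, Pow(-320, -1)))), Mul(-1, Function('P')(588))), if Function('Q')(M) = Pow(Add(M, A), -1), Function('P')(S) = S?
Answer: Rational(-6588268, 11201) ≈ -588.19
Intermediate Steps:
A = -10 (A = Add(-6, -4) = -10)
Function('Q')(M) = Pow(Add(-10, M), -1) (Function('Q')(M) = Pow(Add(M, -10), -1) = Pow(Add(-10, M), -1))
Add(Function('Q')(Add(Mul(315, Pow(65, -1)), Mul(74, Pow(-320, -1)))), Mul(-1, Function('P')(588))) = Add(Pow(Add(-10, Add(Mul(315, Pow(65, -1)), Mul(74, Pow(-320, -1)))), -1), Mul(-1, 588)) = Add(Pow(Add(-10, Add(Mul(315, Rational(1, 65)), Mul(74, Rational(-1, 320)))), -1), -588) = Add(Pow(Add(-10, Add(Rational(63, 13), Rational(-37, 160))), -1), -588) = Add(Pow(Add(-10, Rational(9599, 2080)), -1), -588) = Add(Pow(Rational(-11201, 2080), -1), -588) = Add(Rational(-2080, 11201), -588) = Rational(-6588268, 11201)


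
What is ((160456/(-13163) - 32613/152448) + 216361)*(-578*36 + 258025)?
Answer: 34328533299322498723/668891008 ≈ 5.1322e+10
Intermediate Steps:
((160456/(-13163) - 32613/152448) + 216361)*(-578*36 + 258025) = ((160456*(-1/13163) - 32613*1/152448) + 216361)*(-20808 + 258025) = ((-160456/13163 - 10871/50816) + 216361)*237217 = (-8296827069/668891008 + 216361)*237217 = (144713630554819/668891008)*237217 = 34328533299322498723/668891008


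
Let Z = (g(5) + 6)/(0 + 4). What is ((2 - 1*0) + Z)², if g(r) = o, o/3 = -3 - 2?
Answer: 1/16 ≈ 0.062500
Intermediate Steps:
o = -15 (o = 3*(-3 - 2) = 3*(-5) = -15)
g(r) = -15
Z = -9/4 (Z = (-15 + 6)/(0 + 4) = -9/4 ≈ -2.2500)
((2 - 1*0) + Z)² = ((2 - 1*0) - 9/4)² = ((2 + 0) - 9/4)² = (2 - 9/4)² = (-¼)² = 1/16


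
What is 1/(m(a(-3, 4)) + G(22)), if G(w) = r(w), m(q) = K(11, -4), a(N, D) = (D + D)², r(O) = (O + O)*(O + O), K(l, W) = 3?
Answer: 1/1939 ≈ 0.00051573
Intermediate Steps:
r(O) = 4*O² (r(O) = (2*O)*(2*O) = 4*O²)
a(N, D) = 4*D² (a(N, D) = (2*D)² = 4*D²)
m(q) = 3
G(w) = 4*w²
1/(m(a(-3, 4)) + G(22)) = 1/(3 + 4*22²) = 1/(3 + 4*484) = 1/(3 + 1936) = 1/1939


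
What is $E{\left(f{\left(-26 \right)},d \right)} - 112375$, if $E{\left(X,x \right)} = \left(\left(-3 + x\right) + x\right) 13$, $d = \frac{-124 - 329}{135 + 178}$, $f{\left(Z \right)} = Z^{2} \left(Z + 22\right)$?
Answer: $- \frac{35197360}{313} \approx -1.1245 \cdot 10^{5}$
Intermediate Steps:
$f{\left(Z \right)} = Z^{2} \left(22 + Z\right)$
$d = - \frac{453}{313} \approx -1.4473$
$E{\left(X,x \right)} = -39 + 26 x$ ($E{\left(X,x \right)} = \left(-3 + 2 x\right) 13 = -39 + 26 x$)
$E{\left(f{\left(-26 \right)},d \right)} - 112375 = \left(-39 + 26 \left(- \frac{453}{313}\right)\right) - 112375 = \left(-39 - \frac{11778}{313}\right) - 112375 = - \frac{23985}{313} - 112375 = - \frac{35197360}{313}$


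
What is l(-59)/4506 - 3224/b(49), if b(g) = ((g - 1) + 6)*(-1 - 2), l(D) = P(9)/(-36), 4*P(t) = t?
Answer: 38739557/1946592 ≈ 19.901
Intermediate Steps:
P(t) = t/4
l(D) = -1/16 (l(D) = ((¼)*9)/(-36) = (9/4)*(-1/36) = -1/16)
b(g) = -15 - 3*g (b(g) = ((-1 + g) + 6)*(-3) = (5 + g)*(-3) = -15 - 3*g)
l(-59)/4506 - 3224/b(49) = -1/16/4506 - 3224/(-15 - 3*49) = -1/16*1/4506 - 3224/(-15 - 147) = -1/72096 - 3224/(-162) = -1/72096 - 3224*(-1/162) = -1/72096 + 1612/81 = 38739557/1946592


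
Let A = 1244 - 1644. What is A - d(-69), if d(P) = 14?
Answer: -414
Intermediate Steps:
A = -400
A - d(-69) = -400 - 1*14 = -400 - 14 = -414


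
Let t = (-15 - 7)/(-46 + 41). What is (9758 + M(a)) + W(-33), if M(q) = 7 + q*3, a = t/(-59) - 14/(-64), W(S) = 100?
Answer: 93129683/9440 ≈ 9865.4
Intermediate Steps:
t = 22/5 (t = -22/(-5) = -22*(-1/5) = 22/5 ≈ 4.4000)
a = 1361/9440 (a = (22/5)/(-59) - 14/(-64) = (22/5)*(-1/59) - 14*(-1/64) = -22/295 + 7/32 = 1361/9440 ≈ 0.14417)
M(q) = 7 + 3*q
(9758 + M(a)) + W(-33) = (9758 + (7 + 3*(1361/9440))) + 100 = (9758 + (7 + 4083/9440)) + 100 = (9758 + 70163/9440) + 100 = 92185683/9440 + 100 = 93129683/9440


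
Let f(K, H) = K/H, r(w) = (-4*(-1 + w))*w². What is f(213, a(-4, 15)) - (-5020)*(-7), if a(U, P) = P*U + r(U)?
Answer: -9136187/260 ≈ -35139.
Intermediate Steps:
r(w) = w²*(4 - 4*w) (r(w) = (4 - 4*w)*w² = w²*(4 - 4*w))
a(U, P) = P*U + 4*U²*(1 - U)
f(213, a(-4, 15)) - (-5020)*(-7) = 213/((-4*(15 + 4*(-4)*(1 - 1*(-4))))) - (-5020)*(-7) = 213/((-4*(15 + 4*(-4)*(1 + 4)))) - 1*35140 = 213/((-4*(15 + 4*(-4)*5))) - 35140 = 213/((-4*(15 - 80))) - 35140 = 213/((-4*(-65))) - 35140 = 213/260 - 35140 = -9136187/260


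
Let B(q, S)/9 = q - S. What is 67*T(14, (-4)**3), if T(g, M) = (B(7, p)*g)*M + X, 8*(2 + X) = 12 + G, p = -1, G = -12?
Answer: -4322438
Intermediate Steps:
B(q, S) = -9*S + 9*q (B(q, S) = 9*(q - S) = -9*S + 9*q)
X = -2 (X = -2 + (12 - 12)/8 = -2 + (1/8)*0 = -2 + 0 = -2)
T(g, M) = -2 + 72*M*g (T(g, M) = ((-9*(-1) + 9*7)*g)*M - 2 = ((9 + 63)*g)*M - 2 = (72*g)*M - 2 = 72*M*g - 2 = -2 + 72*M*g)
67*T(14, (-4)**3) = 67*(-2 + 72*(-4)**3*14) = 67*(-2 + 72*(-64)*14) = 67*(-2 - 64512) = 67*(-64514) = -4322438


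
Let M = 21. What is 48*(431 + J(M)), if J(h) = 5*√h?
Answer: 20688 + 240*√21 ≈ 21788.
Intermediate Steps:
48*(431 + J(M)) = 48*(431 + 5*√21) = 20688 + 240*√21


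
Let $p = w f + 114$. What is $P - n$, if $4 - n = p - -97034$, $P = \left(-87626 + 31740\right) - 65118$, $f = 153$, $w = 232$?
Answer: $11636$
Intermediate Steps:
$p = 35610$ ($p = 232 \cdot 153 + 114 = 35496 + 114 = 35610$)
$P = -121004$ ($P = -55886 - 65118 = -121004$)
$n = -132640$ ($n = 4 - \left(35610 - -97034\right) = 4 - \left(35610 + 97034\right) = 4 - 132644 = -132640$)
$P - n = -121004 - -132640 = -121004 + 132640 = 11636$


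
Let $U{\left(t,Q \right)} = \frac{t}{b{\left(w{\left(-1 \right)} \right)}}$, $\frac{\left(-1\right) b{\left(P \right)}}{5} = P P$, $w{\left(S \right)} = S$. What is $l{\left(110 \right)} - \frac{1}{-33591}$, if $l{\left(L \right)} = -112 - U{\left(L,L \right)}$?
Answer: $- \frac{3023189}{33591} \approx -90.0$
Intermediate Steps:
$b{\left(P \right)} = - 5 P^{2}$ ($b{\left(P \right)} = - 5 P P = - 5 P^{2}$)
$U{\left(t,Q \right)} = - \frac{t}{5}$ ($U{\left(t,Q \right)} = \frac{t}{\left(-5\right) \left(-1\right)^{2}} = \frac{t}{\left(-5\right) 1} = \frac{t}{-5} = t \left(- \frac{1}{5}\right) = - \frac{t}{5}$)
$l{\left(L \right)} = -112 + \frac{L}{5}$ ($l{\left(L \right)} = -112 - - \frac{L}{5} = -112 + \frac{L}{5}$)
$l{\left(110 \right)} - \frac{1}{-33591} = \left(-112 + \frac{1}{5} \cdot 110\right) - \frac{1}{-33591} = \left(-112 + 22\right) - - \frac{1}{33591} = -90 + \frac{1}{33591} = - \frac{3023189}{33591}$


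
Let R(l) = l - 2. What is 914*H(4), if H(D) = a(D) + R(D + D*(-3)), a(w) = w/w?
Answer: -8226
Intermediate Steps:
a(w) = 1
R(l) = -2 + l
H(D) = -1 - 2*D (H(D) = 1 + (-2 + (D + D*(-3))) = 1 + (-2 + (D - 3*D)) = 1 + (-2 - 2*D) = -1 - 2*D)
914*H(4) = 914*(-1 - 2*4) = 914*(-1 - 8) = 914*(-9) = -8226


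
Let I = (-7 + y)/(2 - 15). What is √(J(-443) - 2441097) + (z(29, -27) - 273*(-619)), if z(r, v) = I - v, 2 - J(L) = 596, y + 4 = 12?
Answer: 2197181/13 + 3*I*√271299 ≈ 1.6901e+5 + 1562.6*I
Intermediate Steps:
y = 8 (y = -4 + 12 = 8)
J(L) = -594 (J(L) = 2 - 1*596 = 2 - 596 = -594)
I = -1/13 (I = (-7 + 8)/(2 - 15) = 1/(-13) = 1*(-1/13) = -1/13 ≈ -0.076923)
z(r, v) = -1/13 - v
√(J(-443) - 2441097) + (z(29, -27) - 273*(-619)) = √(-594 - 2441097) + ((-1/13 - 1*(-27)) - 273*(-619)) = √(-2441691) + ((-1/13 + 27) + 168987) = 3*I*√271299 + (350/13 + 168987) = 3*I*√271299 + 2197181/13 = 2197181/13 + 3*I*√271299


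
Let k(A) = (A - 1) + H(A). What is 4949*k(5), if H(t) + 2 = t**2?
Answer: 133623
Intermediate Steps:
H(t) = -2 + t**2
k(A) = -3 + A + A**2 (k(A) = (A - 1) + (-2 + A**2) = (-1 + A) + (-2 + A**2) = -3 + A + A**2)
4949*k(5) = 4949*(-3 + 5 + 5**2) = 4949*(-3 + 5 + 25) = 4949*27 = 133623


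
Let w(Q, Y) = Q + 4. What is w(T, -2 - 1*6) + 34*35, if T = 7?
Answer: 1201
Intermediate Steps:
w(Q, Y) = 4 + Q
w(T, -2 - 1*6) + 34*35 = (4 + 7) + 34*35 = 11 + 1190 = 1201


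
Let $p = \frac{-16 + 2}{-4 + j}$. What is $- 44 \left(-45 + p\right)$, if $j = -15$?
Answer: $\frac{37004}{19} \approx 1947.6$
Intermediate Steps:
$p = \frac{14}{19}$ ($p = \frac{-16 + 2}{-4 - 15} = - \frac{14}{-19} = \left(-14\right) \left(- \frac{1}{19}\right) = \frac{14}{19} \approx 0.73684$)
$- 44 \left(-45 + p\right) = - 44 \left(-45 + \frac{14}{19}\right) = \left(-44\right) \left(- \frac{841}{19}\right) = \frac{37004}{19}$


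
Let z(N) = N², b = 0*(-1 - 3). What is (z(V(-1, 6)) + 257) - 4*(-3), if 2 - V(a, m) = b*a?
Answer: 273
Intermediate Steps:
b = 0 (b = 0*(-4) = 0)
V(a, m) = 2 (V(a, m) = 2 - 0*a = 2 - 1*0 = 2 + 0 = 2)
(z(V(-1, 6)) + 257) - 4*(-3) = (2² + 257) - 4*(-3) = (4 + 257) + 12 = 261 + 12 = 273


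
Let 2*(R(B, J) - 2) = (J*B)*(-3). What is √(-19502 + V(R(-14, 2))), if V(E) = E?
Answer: 3*I*√2162 ≈ 139.49*I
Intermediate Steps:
R(B, J) = 2 - 3*B*J/2 (R(B, J) = 2 + ((J*B)*(-3))/2 = 2 + ((B*J)*(-3))/2 = 2 + (-3*B*J)/2 = 2 - 3*B*J/2)
√(-19502 + V(R(-14, 2))) = √(-19502 + (2 - 3/2*(-14)*2)) = √(-19502 + (2 + 42)) = √(-19502 + 44) = √(-19458) = 3*I*√2162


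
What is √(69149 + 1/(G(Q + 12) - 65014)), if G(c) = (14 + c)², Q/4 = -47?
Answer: √103938753883330/38770 ≈ 262.96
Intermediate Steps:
Q = -188 (Q = 4*(-47) = -188)
√(69149 + 1/(G(Q + 12) - 65014)) = √(69149 + 1/((14 + (-188 + 12))² - 65014)) = √(69149 + 1/((14 - 176)² - 65014)) = √(69149 + 1/((-162)² - 65014)) = √(69149 + 1/(26244 - 65014)) = √(69149 + 1/(-38770)) = √(69149 - 1/38770) = √(2680906729/38770) = √103938753883330/38770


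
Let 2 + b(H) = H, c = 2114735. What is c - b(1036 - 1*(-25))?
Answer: 2113676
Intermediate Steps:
b(H) = -2 + H
c - b(1036 - 1*(-25)) = 2114735 - (-2 + (1036 - 1*(-25))) = 2114735 - (-2 + (1036 + 25)) = 2114735 - (-2 + 1061) = 2114735 - 1*1059 = 2114735 - 1059 = 2113676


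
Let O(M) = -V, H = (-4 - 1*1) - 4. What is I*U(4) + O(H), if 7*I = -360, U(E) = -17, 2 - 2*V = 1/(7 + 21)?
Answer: 48905/56 ≈ 873.30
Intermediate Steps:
V = 55/56 (V = 1 - 1/(2*(7 + 21)) = 1 - ½/28 = 1 - ½*1/28 = 1 - 1/56 = 55/56 ≈ 0.98214)
I = -360/7 (I = (⅐)*(-360) = -360/7 ≈ -51.429)
H = -9 (H = (-4 - 1) - 4 = -5 - 4 = -9)
O(M) = -55/56 (O(M) = -1*55/56 = -55/56)
I*U(4) + O(H) = -360/7*(-17) - 55/56 = 6120/7 - 55/56 = 48905/56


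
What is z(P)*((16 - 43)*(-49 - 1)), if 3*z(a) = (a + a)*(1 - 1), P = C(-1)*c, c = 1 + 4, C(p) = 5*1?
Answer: 0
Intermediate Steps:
C(p) = 5
c = 5
P = 25 (P = 5*5 = 25)
z(a) = 0 (z(a) = ((a + a)*(1 - 1))/3 = ((2*a)*0)/3 = (⅓)*0 = 0)
z(P)*((16 - 43)*(-49 - 1)) = 0*((16 - 43)*(-49 - 1)) = 0*(-27*(-50)) = 0*1350 = 0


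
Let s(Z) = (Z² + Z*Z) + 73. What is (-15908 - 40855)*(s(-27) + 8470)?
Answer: -567686763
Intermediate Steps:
s(Z) = 73 + 2*Z² (s(Z) = (Z² + Z²) + 73 = 2*Z² + 73 = 73 + 2*Z²)
(-15908 - 40855)*(s(-27) + 8470) = (-15908 - 40855)*((73 + 2*(-27)²) + 8470) = -56763*((73 + 2*729) + 8470) = -56763*((73 + 1458) + 8470) = -56763*(1531 + 8470) = -56763*10001 = -567686763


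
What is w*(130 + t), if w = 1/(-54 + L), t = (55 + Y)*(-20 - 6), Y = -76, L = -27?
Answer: -676/81 ≈ -8.3457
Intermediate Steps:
t = 546 (t = (55 - 76)*(-20 - 6) = -21*(-26) = 546)
w = -1/81 (w = 1/(-54 - 27) = 1/(-81) = -1/81 ≈ -0.012346)
w*(130 + t) = -(130 + 546)/81 = -1/81*676 = -676/81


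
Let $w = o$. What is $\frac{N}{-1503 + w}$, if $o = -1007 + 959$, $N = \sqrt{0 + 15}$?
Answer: $- \frac{\sqrt{15}}{1551} \approx -0.0024971$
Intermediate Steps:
$N = \sqrt{15} \approx 3.873$
$o = -48$
$w = -48$
$\frac{N}{-1503 + w} = \frac{\sqrt{15}}{-1503 - 48} = \frac{\sqrt{15}}{-1551} = \sqrt{15} \left(- \frac{1}{1551}\right) = - \frac{\sqrt{15}}{1551}$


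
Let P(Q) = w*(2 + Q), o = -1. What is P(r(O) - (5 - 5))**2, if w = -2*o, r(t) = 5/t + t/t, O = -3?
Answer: 64/9 ≈ 7.1111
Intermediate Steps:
r(t) = 1 + 5/t (r(t) = 5/t + 1 = 1 + 5/t)
w = 2 (w = -2*(-1) = 2)
P(Q) = 4 + 2*Q (P(Q) = 2*(2 + Q) = 4 + 2*Q)
P(r(O) - (5 - 5))**2 = (4 + 2*((5 - 3)/(-3) - (5 - 5)))**2 = (4 + 2*(-1/3*2 - 1*0))**2 = (4 + 2*(-2/3 + 0))**2 = (4 + 2*(-2/3))**2 = (4 - 4/3)**2 = (8/3)**2 = 64/9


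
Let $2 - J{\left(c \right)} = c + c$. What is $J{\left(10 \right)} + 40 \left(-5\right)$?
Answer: $-218$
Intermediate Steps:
$J{\left(c \right)} = 2 - 2 c$ ($J{\left(c \right)} = 2 - \left(c + c\right) = 2 - 2 c$)
$J{\left(10 \right)} + 40 \left(-5\right) = \left(2 - 20\right) + 40 \left(-5\right) = \left(2 - 20\right) - 200 = -18 - 200 = -218$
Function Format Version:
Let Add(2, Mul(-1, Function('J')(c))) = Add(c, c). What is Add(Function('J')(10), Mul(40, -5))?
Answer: -218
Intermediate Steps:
Function('J')(c) = Add(2, Mul(-2, c)) (Function('J')(c) = Add(2, Mul(-1, Add(c, c))) = Add(2, Mul(-1, Mul(2, c))) = Add(2, Mul(-2, c)))
Add(Function('J')(10), Mul(40, -5)) = Add(Add(2, Mul(-2, 10)), Mul(40, -5)) = Add(Add(2, -20), -200) = Add(-18, -200) = -218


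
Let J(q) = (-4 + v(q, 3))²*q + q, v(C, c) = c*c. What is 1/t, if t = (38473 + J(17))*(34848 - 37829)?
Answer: -1/116005615 ≈ -8.6203e-9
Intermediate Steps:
v(C, c) = c²
J(q) = 26*q (J(q) = (-4 + 3²)²*q + q = (-4 + 9)²*q + q = 5²*q + q = 25*q + q = 26*q)
t = -116005615 (t = (38473 + 26*17)*(34848 - 37829) = (38473 + 442)*(-2981) = 38915*(-2981) = -116005615)
1/t = 1/(-116005615) = -1/116005615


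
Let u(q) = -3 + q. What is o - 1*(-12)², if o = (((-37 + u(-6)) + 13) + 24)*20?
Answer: -324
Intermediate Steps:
o = -180 (o = (((-37 + (-3 - 6)) + 13) + 24)*20 = (((-37 - 9) + 13) + 24)*20 = ((-46 + 13) + 24)*20 = (-33 + 24)*20 = -9*20 = -180)
o - 1*(-12)² = -180 - 1*(-12)² = -180 - 1*144 = -180 - 144 = -324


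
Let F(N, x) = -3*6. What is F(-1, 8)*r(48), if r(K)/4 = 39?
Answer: -2808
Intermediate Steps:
F(N, x) = -18
r(K) = 156 (r(K) = 4*39 = 156)
F(-1, 8)*r(48) = -18*156 = -2808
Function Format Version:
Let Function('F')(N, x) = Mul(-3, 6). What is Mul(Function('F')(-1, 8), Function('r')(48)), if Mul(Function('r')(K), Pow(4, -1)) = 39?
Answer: -2808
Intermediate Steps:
Function('F')(N, x) = -18
Function('r')(K) = 156 (Function('r')(K) = Mul(4, 39) = 156)
Mul(Function('F')(-1, 8), Function('r')(48)) = Mul(-18, 156) = -2808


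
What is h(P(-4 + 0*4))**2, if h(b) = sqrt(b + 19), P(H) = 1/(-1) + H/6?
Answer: 52/3 ≈ 17.333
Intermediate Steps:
P(H) = -1 + H/6 (P(H) = 1*(-1) + H*(1/6) = -1 + H/6)
h(b) = sqrt(19 + b)
h(P(-4 + 0*4))**2 = (sqrt(19 + (-1 + (-4 + 0*4)/6)))**2 = (sqrt(19 + (-1 + (-4 + 0)/6)))**2 = (sqrt(19 + (-1 + (1/6)*(-4))))**2 = (sqrt(19 + (-1 - 2/3)))**2 = (sqrt(19 - 5/3))**2 = (sqrt(52/3))**2 = (2*sqrt(39)/3)**2 = 52/3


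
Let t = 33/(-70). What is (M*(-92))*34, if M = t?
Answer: 51612/35 ≈ 1474.6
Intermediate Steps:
t = -33/70 (t = 33*(-1/70) = -33/70 ≈ -0.47143)
M = -33/70 ≈ -0.47143
(M*(-92))*34 = -33/70*(-92)*34 = (1518/35)*34 = 51612/35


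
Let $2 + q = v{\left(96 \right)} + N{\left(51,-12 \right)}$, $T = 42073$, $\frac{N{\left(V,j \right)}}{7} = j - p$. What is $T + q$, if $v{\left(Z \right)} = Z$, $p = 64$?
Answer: $41635$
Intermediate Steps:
$N{\left(V,j \right)} = -448 + 7 j$ ($N{\left(V,j \right)} = 7 \left(j - 64\right) = 7 \left(-64 + j\right) = -448 + 7 j$)
$q = -438$ ($q = -2 + \left(96 + \left(-448 + 7 \left(-12\right)\right)\right) = -2 + \left(96 - 532\right) = -2 - 436 = -438$)
$T + q = 42073 - 438 = 41635$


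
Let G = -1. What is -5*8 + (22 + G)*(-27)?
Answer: -607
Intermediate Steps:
-5*8 + (22 + G)*(-27) = -5*8 + (22 - 1)*(-27) = -40 + 21*(-27) = -40 - 567 = -607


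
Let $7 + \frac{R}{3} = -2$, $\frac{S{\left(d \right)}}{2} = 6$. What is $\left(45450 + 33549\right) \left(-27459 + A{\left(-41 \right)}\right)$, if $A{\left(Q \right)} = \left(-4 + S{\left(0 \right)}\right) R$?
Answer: $-2186297325$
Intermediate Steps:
$S{\left(d \right)} = 12$ ($S{\left(d \right)} = 2 \cdot 6 = 12$)
$R = -27$ ($R = -21 + 3 \left(-2\right) = -21 - 6 = -27$)
$A{\left(Q \right)} = -216$ ($A{\left(Q \right)} = \left(-4 + 12\right) \left(-27\right) = 8 \left(-27\right) = -216$)
$\left(45450 + 33549\right) \left(-27459 + A{\left(-41 \right)}\right) = \left(45450 + 33549\right) \left(-27459 - 216\right) = 78999 \left(-27675\right) = -2186297325$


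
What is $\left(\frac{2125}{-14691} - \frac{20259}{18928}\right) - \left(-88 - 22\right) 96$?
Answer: $\frac{2936094531911}{278071248} \approx 10559.0$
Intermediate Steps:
$\left(\frac{2125}{-14691} - \frac{20259}{18928}\right) - \left(-88 - 22\right) 96 = \left(2125 \left(- \frac{1}{14691}\right) - \frac{20259}{18928}\right) - \left(-110\right) 96 = \left(- \frac{2125}{14691} - \frac{20259}{18928}\right) - -10560 = - \frac{337846969}{278071248} + 10560 = \frac{2936094531911}{278071248}$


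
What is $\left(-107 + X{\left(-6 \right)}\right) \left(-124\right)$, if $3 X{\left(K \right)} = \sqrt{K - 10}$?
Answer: $13268 - \frac{496 i}{3} \approx 13268.0 - 165.33 i$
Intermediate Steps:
$X{\left(K \right)} = \frac{\sqrt{-10 + K}}{3}$ ($X{\left(K \right)} = \frac{\sqrt{K - 10}}{3} = \frac{\sqrt{-10 + K}}{3}$)
$\left(-107 + X{\left(-6 \right)}\right) \left(-124\right) = \left(-107 + \frac{\sqrt{-10 - 6}}{3}\right) \left(-124\right) = \left(-107 + \frac{\sqrt{-16}}{3}\right) \left(-124\right) = \left(-107 + \frac{4 i}{3}\right) \left(-124\right) = 13268 - \frac{496 i}{3}$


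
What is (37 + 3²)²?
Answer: 2116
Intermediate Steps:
(37 + 3²)² = (37 + 9)² = 46² = 2116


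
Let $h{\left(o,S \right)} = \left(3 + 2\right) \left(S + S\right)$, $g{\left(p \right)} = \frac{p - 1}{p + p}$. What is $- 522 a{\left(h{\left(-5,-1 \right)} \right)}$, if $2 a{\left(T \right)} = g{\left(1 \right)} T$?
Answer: $0$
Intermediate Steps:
$g{\left(p \right)} = \frac{-1 + p}{2 p}$
$h{\left(o,S \right)} = 10 S$ ($h{\left(o,S \right)} = 5 \cdot 2 S = 10 S$)
$a{\left(T \right)} = 0$ ($a{\left(T \right)} = \frac{\frac{-1 + 1}{2 \cdot 1} T}{2} = \frac{\frac{1}{2} \cdot 1 \cdot 0 T}{2} = \frac{0 T}{2} = \frac{1}{2} \cdot 0 = 0$)
$- 522 a{\left(h{\left(-5,-1 \right)} \right)} = \left(-522\right) 0 = 0$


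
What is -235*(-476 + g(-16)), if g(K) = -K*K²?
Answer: -850700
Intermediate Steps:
g(K) = -K³
-235*(-476 + g(-16)) = -235*(-476 - 1*(-16)³) = -235*(-476 - 1*(-4096)) = -235*(-476 + 4096) = -235*3620 = -850700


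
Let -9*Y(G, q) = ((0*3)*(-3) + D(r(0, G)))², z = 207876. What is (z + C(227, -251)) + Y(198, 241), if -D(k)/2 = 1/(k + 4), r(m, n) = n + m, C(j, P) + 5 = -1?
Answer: 19084336829/91809 ≈ 2.0787e+5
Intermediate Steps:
C(j, P) = -6 (C(j, P) = -5 - 1 = -6)
r(m, n) = m + n
D(k) = -2/(4 + k) (D(k) = -2/(k + 4) = -2/(4 + k))
Y(G, q) = -4/(9*(4 + G)²) (Y(G, q) = -((0*3)*(-3) - 2/(4 + (0 + G)))²/9 = -(0*(-3) - 2/(4 + G))²/9 = -(0 - 2/(4 + G))²/9 = -4/(4 + G)²/9 = -4/(9*(4 + G)²))
(z + C(227, -251)) + Y(198, 241) = (207876 - 6) - 4/(9*(4 + 198)²) = 207870 - 4/9/202² = 207870 - 4/9*1/40804 = 207870 - 1/91809 = 19084336829/91809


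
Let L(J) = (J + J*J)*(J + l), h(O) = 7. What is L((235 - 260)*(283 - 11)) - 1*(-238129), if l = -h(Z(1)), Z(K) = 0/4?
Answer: -314709154271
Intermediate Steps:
Z(K) = 0 (Z(K) = 0*(¼) = 0)
l = -7 (l = -1*7 = -7)
L(J) = (-7 + J)*(J + J²) (L(J) = (J + J*J)*(J - 7) = (J + J²)*(-7 + J) = (-7 + J)*(J + J²))
L((235 - 260)*(283 - 11)) - 1*(-238129) = ((235 - 260)*(283 - 11))*(-7 + ((235 - 260)*(283 - 11))² - 6*(235 - 260)*(283 - 11)) - 1*(-238129) = (-25*272)*(-7 + (-25*272)² - (-150)*272) + 238129 = -6800*(-7 + (-6800)² - 6*(-6800)) + 238129 = -6800*(-7 + 46240000 + 40800) + 238129 = -6800*46280793 + 238129 = -314709392400 + 238129 = -314709154271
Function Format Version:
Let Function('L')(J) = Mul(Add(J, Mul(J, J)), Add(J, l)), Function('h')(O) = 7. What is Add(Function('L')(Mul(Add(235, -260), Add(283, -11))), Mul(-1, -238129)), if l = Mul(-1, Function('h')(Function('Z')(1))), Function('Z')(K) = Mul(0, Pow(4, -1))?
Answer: -314709154271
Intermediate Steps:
Function('Z')(K) = 0 (Function('Z')(K) = Mul(0, Rational(1, 4)) = 0)
l = -7 (l = Mul(-1, 7) = -7)
Function('L')(J) = Mul(Add(-7, J), Add(J, Pow(J, 2))) (Function('L')(J) = Mul(Add(J, Mul(J, J)), Add(J, -7)) = Mul(Add(J, Pow(J, 2)), Add(-7, J)) = Mul(Add(-7, J), Add(J, Pow(J, 2))))
Add(Function('L')(Mul(Add(235, -260), Add(283, -11))), Mul(-1, -238129)) = Add(Mul(Mul(Add(235, -260), Add(283, -11)), Add(-7, Pow(Mul(Add(235, -260), Add(283, -11)), 2), Mul(-6, Mul(Add(235, -260), Add(283, -11))))), Mul(-1, -238129)) = Add(Mul(Mul(-25, 272), Add(-7, Pow(Mul(-25, 272), 2), Mul(-6, Mul(-25, 272)))), 238129) = Add(Mul(-6800, Add(-7, Pow(-6800, 2), Mul(-6, -6800))), 238129) = Add(Mul(-6800, Add(-7, 46240000, 40800)), 238129) = Add(Mul(-6800, 46280793), 238129) = Add(-314709392400, 238129) = -314709154271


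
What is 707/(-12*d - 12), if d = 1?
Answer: -707/24 ≈ -29.458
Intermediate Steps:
707/(-12*d - 12) = 707/(-12*1 - 12) = 707/(-12 - 12) = 707/(-24) = 707*(-1/24) = -707/24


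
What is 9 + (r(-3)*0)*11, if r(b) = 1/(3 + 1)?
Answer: 9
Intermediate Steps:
r(b) = ¼ (r(b) = 1/4 = ¼)
9 + (r(-3)*0)*11 = 9 + ((¼)*0)*11 = 9 + 0*11 = 9 + 0 = 9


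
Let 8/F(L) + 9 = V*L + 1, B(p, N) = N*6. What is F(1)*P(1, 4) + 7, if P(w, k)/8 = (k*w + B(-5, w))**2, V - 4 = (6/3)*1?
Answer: -3193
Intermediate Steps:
B(p, N) = 6*N
V = 6 (V = 4 + (6/3)*1 = 4 + (6*(1/3))*1 = 4 + 2*1 = 4 + 2 = 6)
P(w, k) = 8*(6*w + k*w)**2 (P(w, k) = 8*(k*w + 6*w)**2 = 8*(6*w + k*w)**2)
F(L) = 8/(-8 + 6*L) (F(L) = 8/(-9 + (6*L + 1)) = 8/(-9 + (1 + 6*L)) = 8/(-8 + 6*L))
F(1)*P(1, 4) + 7 = (4/(-4 + 3*1))*(8*1**2*(6 + 4)**2) + 7 = (4/(-4 + 3))*(8*1*10**2) + 7 = (4/(-1))*(8*1*100) + 7 = (4*(-1))*800 + 7 = -4*800 + 7 = -3200 + 7 = -3193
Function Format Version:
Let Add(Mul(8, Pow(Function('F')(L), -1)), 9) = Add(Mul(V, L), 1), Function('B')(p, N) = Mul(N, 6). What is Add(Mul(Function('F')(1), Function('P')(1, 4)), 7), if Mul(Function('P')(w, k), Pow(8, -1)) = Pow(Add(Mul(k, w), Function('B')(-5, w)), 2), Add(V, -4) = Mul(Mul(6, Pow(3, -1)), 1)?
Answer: -3193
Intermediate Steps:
Function('B')(p, N) = Mul(6, N)
V = 6 (V = Add(4, Mul(Mul(6, Pow(3, -1)), 1)) = Add(4, Mul(Mul(6, Rational(1, 3)), 1)) = Add(4, Mul(2, 1)) = Add(4, 2) = 6)
Function('P')(w, k) = Mul(8, Pow(Add(Mul(6, w), Mul(k, w)), 2)) (Function('P')(w, k) = Mul(8, Pow(Add(Mul(k, w), Mul(6, w)), 2)) = Mul(8, Pow(Add(Mul(6, w), Mul(k, w)), 2)))
Function('F')(L) = Mul(8, Pow(Add(-8, Mul(6, L)), -1)) (Function('F')(L) = Mul(8, Pow(Add(-9, Add(Mul(6, L), 1)), -1)) = Mul(8, Pow(Add(-9, Add(1, Mul(6, L))), -1)) = Mul(8, Pow(Add(-8, Mul(6, L)), -1)))
Add(Mul(Function('F')(1), Function('P')(1, 4)), 7) = Add(Mul(Mul(4, Pow(Add(-4, Mul(3, 1)), -1)), Mul(8, Pow(1, 2), Pow(Add(6, 4), 2))), 7) = Add(Mul(Mul(4, Pow(Add(-4, 3), -1)), Mul(8, 1, Pow(10, 2))), 7) = Add(Mul(Mul(4, Pow(-1, -1)), Mul(8, 1, 100)), 7) = Add(Mul(Mul(4, -1), 800), 7) = Add(Mul(-4, 800), 7) = Add(-3200, 7) = -3193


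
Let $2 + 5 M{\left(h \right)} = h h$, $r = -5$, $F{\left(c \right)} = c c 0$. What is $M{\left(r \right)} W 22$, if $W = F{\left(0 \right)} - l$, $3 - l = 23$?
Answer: $2024$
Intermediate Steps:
$F{\left(c \right)} = 0$ ($F{\left(c \right)} = c^{2} \cdot 0 = 0$)
$l = -20$ ($l = 3 - 23 = -20$)
$W = 20$ ($W = 0 - -20 = 0 + 20 = 20$)
$M{\left(h \right)} = - \frac{2}{5} + \frac{h^{2}}{5}$ ($M{\left(h \right)} = - \frac{2}{5} + \frac{h h}{5} = - \frac{2}{5} + \frac{h^{2}}{5}$)
$M{\left(r \right)} W 22 = \left(- \frac{2}{5} + \frac{\left(-5\right)^{2}}{5}\right) 20 \cdot 22 = \left(- \frac{2}{5} + \frac{1}{5} \cdot 25\right) 20 \cdot 22 = \left(- \frac{2}{5} + 5\right) 20 \cdot 22 = \frac{23}{5} \cdot 20 \cdot 22 = 92 \cdot 22 = 2024$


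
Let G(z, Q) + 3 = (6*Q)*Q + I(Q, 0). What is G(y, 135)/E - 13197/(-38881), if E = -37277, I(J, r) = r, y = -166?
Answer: -3759576138/1449367037 ≈ -2.5939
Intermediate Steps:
G(z, Q) = -3 + 6*Q² (G(z, Q) = -3 + ((6*Q)*Q + 0) = -3 + (6*Q² + 0) = -3 + 6*Q²)
G(y, 135)/E - 13197/(-38881) = (-3 + 6*135²)/(-37277) - 13197/(-38881) = (-3 + 6*18225)*(-1/37277) - 13197*(-1/38881) = (-3 + 109350)*(-1/37277) + 13197/38881 = 109347*(-1/37277) + 13197/38881 = -109347/37277 + 13197/38881 = -3759576138/1449367037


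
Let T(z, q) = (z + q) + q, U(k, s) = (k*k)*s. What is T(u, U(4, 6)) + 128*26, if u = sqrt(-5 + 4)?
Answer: 3520 + I ≈ 3520.0 + 1.0*I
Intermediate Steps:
u = I (u = sqrt(-1) = I ≈ 1.0*I)
U(k, s) = s*k**2 (U(k, s) = k**2*s = s*k**2)
T(z, q) = z + 2*q (T(z, q) = (q + z) + q = z + 2*q)
T(u, U(4, 6)) + 128*26 = (I + 2*(6*4**2)) + 128*26 = (I + 2*(6*16)) + 3328 = (I + 2*96) + 3328 = (I + 192) + 3328 = (192 + I) + 3328 = 3520 + I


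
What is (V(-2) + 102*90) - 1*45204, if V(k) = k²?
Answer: -36020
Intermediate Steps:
(V(-2) + 102*90) - 1*45204 = ((-2)² + 102*90) - 1*45204 = (4 + 9180) - 45204 = 9184 - 45204 = -36020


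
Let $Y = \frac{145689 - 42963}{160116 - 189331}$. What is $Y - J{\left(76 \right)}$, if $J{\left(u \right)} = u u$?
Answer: $- \frac{168848566}{29215} \approx -5779.5$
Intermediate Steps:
$J{\left(u \right)} = u^{2}$
$Y = - \frac{102726}{29215}$ ($Y = \frac{102726}{-29215} = 102726 \left(- \frac{1}{29215}\right) = - \frac{102726}{29215} \approx -3.5162$)
$Y - J{\left(76 \right)} = - \frac{102726}{29215} - 76^{2} = - \frac{102726}{29215} - 5776 = - \frac{168848566}{29215}$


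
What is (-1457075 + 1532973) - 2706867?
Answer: -2630969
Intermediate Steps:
(-1457075 + 1532973) - 2706867 = 75898 - 2706867 = -2630969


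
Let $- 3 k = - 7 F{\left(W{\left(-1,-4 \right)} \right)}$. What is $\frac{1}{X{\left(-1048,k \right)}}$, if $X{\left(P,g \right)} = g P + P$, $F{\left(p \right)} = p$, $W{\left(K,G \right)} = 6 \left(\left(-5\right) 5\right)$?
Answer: $\frac{1}{365752} \approx 2.7341 \cdot 10^{-6}$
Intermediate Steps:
$W{\left(K,G \right)} = -150$ ($W{\left(K,G \right)} = 6 \left(-25\right) = -150$)
$k = -350$ ($k = - \frac{\left(-7\right) \left(-150\right)}{3} = \left(- \frac{1}{3}\right) 1050 = -350$)
$X{\left(P,g \right)} = P + P g$ ($X{\left(P,g \right)} = P g + P = P + P g$)
$\frac{1}{X{\left(-1048,k \right)}} = \frac{1}{\left(-1048\right) \left(1 - 350\right)} = \frac{1}{\left(-1048\right) \left(-349\right)} = \frac{1}{365752}$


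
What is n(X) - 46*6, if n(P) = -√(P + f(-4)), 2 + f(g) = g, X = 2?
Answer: -276 - 2*I ≈ -276.0 - 2.0*I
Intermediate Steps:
f(g) = -2 + g
n(P) = -√(-6 + P) (n(P) = -√(P + (-2 - 4)) = -√(P - 6) = -√(-6 + P))
n(X) - 46*6 = -√(-6 + 2) - 46*6 = -√(-4) - 276 = -2*I - 276 = -276 - 2*I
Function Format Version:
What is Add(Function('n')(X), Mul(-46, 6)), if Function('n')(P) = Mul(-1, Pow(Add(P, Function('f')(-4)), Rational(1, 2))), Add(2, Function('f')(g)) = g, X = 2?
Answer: Add(-276, Mul(-2, I)) ≈ Add(-276.00, Mul(-2.0000, I))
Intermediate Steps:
Function('f')(g) = Add(-2, g)
Function('n')(P) = Mul(-1, Pow(Add(-6, P), Rational(1, 2))) (Function('n')(P) = Mul(-1, Pow(Add(P, Add(-2, -4)), Rational(1, 2))) = Mul(-1, Pow(Add(P, -6), Rational(1, 2))) = Mul(-1, Pow(Add(-6, P), Rational(1, 2))))
Add(Function('n')(X), Mul(-46, 6)) = Add(Mul(-1, Pow(Add(-6, 2), Rational(1, 2))), Mul(-46, 6)) = Add(Mul(-1, Pow(-4, Rational(1, 2))), -276) = Add(Mul(-1, Mul(2, I)), -276) = Add(Mul(-2, I), -276) = Add(-276, Mul(-2, I))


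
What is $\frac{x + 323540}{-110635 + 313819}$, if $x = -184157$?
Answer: $\frac{911}{1328} \approx 0.68599$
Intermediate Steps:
$\frac{x + 323540}{-110635 + 313819} = \frac{-184157 + 323540}{-110635 + 313819} = \frac{139383}{203184} = 139383 \cdot \frac{1}{203184} = \frac{911}{1328}$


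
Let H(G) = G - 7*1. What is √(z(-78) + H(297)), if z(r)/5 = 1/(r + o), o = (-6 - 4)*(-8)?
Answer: 3*√130/2 ≈ 17.103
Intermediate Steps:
H(G) = -7 + G (H(G) = G - 7 = -7 + G)
o = 80 (o = -10*(-8) = 80)
z(r) = 5/(80 + r) (z(r) = 5/(r + 80) = 5/(80 + r))
√(z(-78) + H(297)) = √(5/(80 - 78) + (-7 + 297)) = √(5/2 + 290) = √(585/2) = 3*√130/2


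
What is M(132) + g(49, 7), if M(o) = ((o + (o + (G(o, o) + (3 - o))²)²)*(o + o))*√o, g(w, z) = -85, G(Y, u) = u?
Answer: -85 + 10566864*√33 ≈ 6.0702e+7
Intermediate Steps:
M(o) = 2*o^(3/2)*(o + (9 + o)²) (M(o) = ((o + (o + (o + (3 - o))²)²)*(o + o))*√o = ((o + (o + 3²)²)*(2*o))*√o = ((o + (o + 9)²)*(2*o))*√o = ((o + (9 + o)²)*(2*o))*√o = (2*o*(o + (9 + o)²))*√o = 2*o^(3/2)*(o + (9 + o)²))
M(132) + g(49, 7) = 2*132^(3/2)*(132 + (9 + 132)²) - 85 = 2*(264*√33)*(132 + 141²) - 85 = 2*(264*√33)*(132 + 19881) - 85 = 2*(264*√33)*20013 - 85 = 10566864*√33 - 85 = -85 + 10566864*√33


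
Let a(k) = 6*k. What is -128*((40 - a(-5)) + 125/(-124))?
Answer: -273760/31 ≈ -8831.0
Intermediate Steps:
-128*((40 - a(-5)) + 125/(-124)) = -128*((40 - 6*(-5)) + 125/(-124)) = -128*((40 - 1*(-30)) + 125*(-1/124)) = -128*((40 + 30) - 125/124) = -128*(70 - 125/124) = -128*8555/124 = -273760/31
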